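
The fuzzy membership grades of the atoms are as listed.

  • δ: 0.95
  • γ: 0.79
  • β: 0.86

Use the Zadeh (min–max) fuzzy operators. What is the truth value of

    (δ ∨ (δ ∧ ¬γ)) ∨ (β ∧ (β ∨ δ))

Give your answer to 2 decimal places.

¬γ = 1 − 0.79 = 0.21
δ ∧ ¬γ = min(a, b) on (0.95, 0.21) = 0.21
δ ∨ (δ ∧ ¬γ) = max(a, b) on (0.95, 0.21) = 0.95
β ∨ δ = max(a, b) on (0.86, 0.95) = 0.95
β ∧ (β ∨ δ) = min(a, b) on (0.86, 0.95) = 0.86
(δ ∨ (δ ∧ ¬γ)) ∨ (β ∧ (β ∨ δ)) = max(a, b) on (0.95, 0.86) = 0.95

0.95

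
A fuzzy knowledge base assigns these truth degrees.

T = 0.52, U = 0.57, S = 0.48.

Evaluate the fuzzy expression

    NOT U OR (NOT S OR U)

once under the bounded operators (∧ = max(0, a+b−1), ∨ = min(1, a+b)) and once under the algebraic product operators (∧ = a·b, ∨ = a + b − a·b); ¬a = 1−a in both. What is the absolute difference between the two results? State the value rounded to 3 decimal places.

0.118

Under bounded:
  NOT U = 1 − 0.57 = 0.43
  NOT S = 1 − 0.48 = 0.52
  NOT S OR U = min(1, a+b) on (0.52, 0.57) = 1.00
  NOT U OR (NOT S OR U) = min(1, a+b) on (0.43, 1.00) = 1.00
  → value = 1.0000
Under algebraic product:
  NOT U = 1 − 0.5700 = 0.4300
  NOT S = 1 − 0.4800 = 0.5200
  NOT S OR U = a + b − a·b on (0.5200, 0.5700) = 0.7936
  NOT U OR (NOT S OR U) = a + b − a·b on (0.4300, 0.7936) = 0.8824
  → value = 0.8824
|1.0000 − 0.8824| = 0.118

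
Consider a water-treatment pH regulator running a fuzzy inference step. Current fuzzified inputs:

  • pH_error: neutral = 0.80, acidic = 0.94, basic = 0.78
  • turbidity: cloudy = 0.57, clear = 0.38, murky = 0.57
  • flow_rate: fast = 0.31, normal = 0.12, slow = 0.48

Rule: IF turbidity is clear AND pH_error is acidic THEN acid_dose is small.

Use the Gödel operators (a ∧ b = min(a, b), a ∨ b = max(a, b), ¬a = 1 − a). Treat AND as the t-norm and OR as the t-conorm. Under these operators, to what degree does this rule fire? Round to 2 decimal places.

firing strength: clear=0.38, acidic=0.94; AND[min(a, b)] → w = 0.38

0.38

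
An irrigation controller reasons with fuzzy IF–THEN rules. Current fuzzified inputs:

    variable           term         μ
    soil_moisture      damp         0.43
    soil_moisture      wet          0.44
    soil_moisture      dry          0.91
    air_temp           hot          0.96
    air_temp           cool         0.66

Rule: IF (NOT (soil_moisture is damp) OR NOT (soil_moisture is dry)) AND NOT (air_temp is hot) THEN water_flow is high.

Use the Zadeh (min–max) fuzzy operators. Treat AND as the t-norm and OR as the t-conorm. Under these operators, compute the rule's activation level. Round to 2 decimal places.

0.04

firing strength: (¬damp=1−0.43=0.57 OR ¬dry=1−0.91=0.09) = 0.57; AND[min(a, b)] with ¬hot=1−0.96=0.04 → w = 0.04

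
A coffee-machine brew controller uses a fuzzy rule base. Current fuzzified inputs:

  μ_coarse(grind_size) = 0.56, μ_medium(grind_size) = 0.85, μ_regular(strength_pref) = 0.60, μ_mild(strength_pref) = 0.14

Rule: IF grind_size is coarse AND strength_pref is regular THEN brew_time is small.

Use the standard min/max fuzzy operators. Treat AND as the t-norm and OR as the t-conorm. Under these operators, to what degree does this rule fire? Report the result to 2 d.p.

firing strength: coarse=0.56, regular=0.60; AND[min(a, b)] → w = 0.56

0.56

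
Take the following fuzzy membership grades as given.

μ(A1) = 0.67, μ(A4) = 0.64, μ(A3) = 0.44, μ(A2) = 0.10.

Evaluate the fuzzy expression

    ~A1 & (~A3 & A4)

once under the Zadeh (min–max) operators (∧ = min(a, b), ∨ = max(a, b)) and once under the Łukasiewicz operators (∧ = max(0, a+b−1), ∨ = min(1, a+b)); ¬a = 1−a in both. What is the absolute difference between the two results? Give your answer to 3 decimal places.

0.330

Under Zadeh (min–max):
  ~A1 = 1 − 0.67 = 0.33
  ~A3 = 1 − 0.44 = 0.56
  ~A3 & A4 = min(a, b) on (0.56, 0.64) = 0.56
  ~A1 & (~A3 & A4) = min(a, b) on (0.33, 0.56) = 0.33
  → value = 0.3300
Under Łukasiewicz:
  ~A1 = 1 − 0.67 = 0.33
  ~A3 = 1 − 0.44 = 0.56
  ~A3 & A4 = max(0, a+b−1) on (0.56, 0.64) = 0.20
  ~A1 & (~A3 & A4) = max(0, a+b−1) on (0.33, 0.20) = 0.00
  → value = 0.0000
|0.3300 − 0.0000| = 0.330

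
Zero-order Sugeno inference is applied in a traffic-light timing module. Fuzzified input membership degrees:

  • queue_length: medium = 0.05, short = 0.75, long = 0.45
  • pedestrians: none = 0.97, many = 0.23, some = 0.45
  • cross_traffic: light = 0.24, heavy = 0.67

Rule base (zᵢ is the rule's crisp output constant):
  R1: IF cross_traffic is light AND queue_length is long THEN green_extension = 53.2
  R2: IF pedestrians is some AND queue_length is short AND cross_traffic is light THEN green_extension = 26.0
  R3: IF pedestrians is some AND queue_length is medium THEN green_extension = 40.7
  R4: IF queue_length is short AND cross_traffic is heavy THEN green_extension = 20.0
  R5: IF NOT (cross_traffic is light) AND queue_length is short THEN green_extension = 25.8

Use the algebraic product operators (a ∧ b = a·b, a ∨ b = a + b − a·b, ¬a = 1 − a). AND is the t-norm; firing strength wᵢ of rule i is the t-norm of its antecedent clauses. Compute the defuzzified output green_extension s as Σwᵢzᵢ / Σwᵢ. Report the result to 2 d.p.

26.11

R1 (z=53.2): light=0.24, long=0.45; AND[a·b] → w = 0.1080
R2 (z=26.0): some=0.45, short=0.75, light=0.24; AND[a·b] → w = 0.0810
R3 (z=40.7): some=0.45, medium=0.05; AND[a·b] → w = 0.0225
R4 (z=20.0): short=0.75, heavy=0.67; AND[a·b] → w = 0.5025
R5 (z=25.8): ¬light=1−0.24=0.76, short=0.75; AND[a·b] → w = 0.5700
Weighted average = (0.1080·53.2 + 0.0810·26.0 + 0.0225·40.7 + 0.5025·20.0 + 0.5700·25.8) / (0.1080 + 0.0810 + 0.0225 + 0.5025 + 0.5700)
  = 33.5234 / 1.2840 = 26.11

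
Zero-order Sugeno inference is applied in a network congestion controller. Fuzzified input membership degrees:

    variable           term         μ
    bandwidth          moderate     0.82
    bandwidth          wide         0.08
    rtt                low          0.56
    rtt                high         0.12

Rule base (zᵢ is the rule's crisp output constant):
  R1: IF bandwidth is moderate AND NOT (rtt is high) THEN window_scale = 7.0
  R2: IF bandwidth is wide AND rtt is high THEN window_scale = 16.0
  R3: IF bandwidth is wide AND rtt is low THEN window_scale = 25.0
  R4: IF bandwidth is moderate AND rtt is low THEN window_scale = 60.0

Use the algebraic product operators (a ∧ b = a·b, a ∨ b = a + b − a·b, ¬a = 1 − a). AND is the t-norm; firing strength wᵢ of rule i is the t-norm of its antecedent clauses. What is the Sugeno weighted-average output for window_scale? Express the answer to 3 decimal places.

R1 (z=7.0): moderate=0.82, ¬high=1−0.12=0.88; AND[a·b] → w = 0.7216
R2 (z=16.0): wide=0.08, high=0.12; AND[a·b] → w = 0.0096
R3 (z=25.0): wide=0.08, low=0.56; AND[a·b] → w = 0.0448
R4 (z=60.0): moderate=0.82, low=0.56; AND[a·b] → w = 0.4592
Weighted average = (0.7216·7.0 + 0.0096·16.0 + 0.0448·25.0 + 0.4592·60.0) / (0.7216 + 0.0096 + 0.0448 + 0.4592)
  = 33.8768 / 1.2352 = 27.426

27.426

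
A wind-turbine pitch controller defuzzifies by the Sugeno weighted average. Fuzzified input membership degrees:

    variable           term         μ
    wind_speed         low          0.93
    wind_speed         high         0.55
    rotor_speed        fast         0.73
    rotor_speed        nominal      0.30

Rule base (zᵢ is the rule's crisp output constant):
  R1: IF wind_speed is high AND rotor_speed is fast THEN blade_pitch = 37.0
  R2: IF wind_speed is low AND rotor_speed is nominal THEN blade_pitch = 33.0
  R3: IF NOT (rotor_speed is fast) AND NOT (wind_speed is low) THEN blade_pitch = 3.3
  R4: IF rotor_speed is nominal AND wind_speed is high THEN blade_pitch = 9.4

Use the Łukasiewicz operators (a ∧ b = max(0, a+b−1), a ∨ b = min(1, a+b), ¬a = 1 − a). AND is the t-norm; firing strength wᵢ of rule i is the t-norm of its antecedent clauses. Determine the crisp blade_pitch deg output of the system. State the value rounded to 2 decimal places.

R1 (z=37.0): high=0.55, fast=0.73; AND[max(0, a+b−1)] → w = 0.28
R2 (z=33.0): low=0.93, nominal=0.30; AND[max(0, a+b−1)] → w = 0.23
R3 (z=3.3): ¬fast=1−0.73=0.27, ¬low=1−0.93=0.07; AND[max(0, a+b−1)] → w = 0.00
R4 (z=9.4): nominal=0.30, high=0.55; AND[max(0, a+b−1)] → w = 0.00
Weighted average = (0.28·37.0 + 0.23·33.0 + 0.00·3.3 + 0.00·9.4) / (0.28 + 0.23 + 0.00 + 0.00)
  = 17.9500 / 0.5100 = 35.20

35.20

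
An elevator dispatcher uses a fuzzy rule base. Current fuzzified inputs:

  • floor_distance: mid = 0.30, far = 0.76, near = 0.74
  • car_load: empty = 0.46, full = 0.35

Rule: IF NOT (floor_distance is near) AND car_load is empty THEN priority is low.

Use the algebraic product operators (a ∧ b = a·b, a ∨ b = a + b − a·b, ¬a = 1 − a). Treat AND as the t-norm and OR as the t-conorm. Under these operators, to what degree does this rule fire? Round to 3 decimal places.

0.120

firing strength: ¬near=1−0.74=0.26, empty=0.46; AND[a·b] → w = 0.1196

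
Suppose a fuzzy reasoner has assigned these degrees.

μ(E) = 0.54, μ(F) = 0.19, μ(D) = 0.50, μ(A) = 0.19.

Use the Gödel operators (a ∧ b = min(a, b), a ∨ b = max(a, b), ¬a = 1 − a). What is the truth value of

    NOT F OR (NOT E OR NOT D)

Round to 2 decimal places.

0.81

NOT F = 1 − 0.19 = 0.81
NOT E = 1 − 0.54 = 0.46
NOT D = 1 − 0.50 = 0.50
NOT E OR NOT D = max(a, b) on (0.46, 0.50) = 0.50
NOT F OR (NOT E OR NOT D) = max(a, b) on (0.81, 0.50) = 0.81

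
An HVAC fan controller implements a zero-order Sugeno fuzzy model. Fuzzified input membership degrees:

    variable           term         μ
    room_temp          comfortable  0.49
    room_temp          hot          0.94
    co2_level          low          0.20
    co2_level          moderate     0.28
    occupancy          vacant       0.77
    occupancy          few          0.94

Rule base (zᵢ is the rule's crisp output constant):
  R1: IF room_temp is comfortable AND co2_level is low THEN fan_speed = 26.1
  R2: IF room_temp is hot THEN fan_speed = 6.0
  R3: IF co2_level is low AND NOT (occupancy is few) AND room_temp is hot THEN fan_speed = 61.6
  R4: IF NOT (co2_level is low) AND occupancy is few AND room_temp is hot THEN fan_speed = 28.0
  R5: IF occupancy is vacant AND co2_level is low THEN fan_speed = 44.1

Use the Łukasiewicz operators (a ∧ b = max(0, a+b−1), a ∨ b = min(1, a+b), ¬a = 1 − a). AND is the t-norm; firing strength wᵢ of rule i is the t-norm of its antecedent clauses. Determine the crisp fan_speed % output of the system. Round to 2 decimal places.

R1 (z=26.1): comfortable=0.49, low=0.20; AND[max(0, a+b−1)] → w = 0.00
R2 (z=6.0): hot=0.94 → w = 0.94
R3 (z=61.6): low=0.20, ¬few=1−0.94=0.06, hot=0.94; AND[max(0, a+b−1)] → w = 0.00
R4 (z=28.0): ¬low=1−0.20=0.80, few=0.94, hot=0.94; AND[max(0, a+b−1)] → w = 0.68
R5 (z=44.1): vacant=0.77, low=0.20; AND[max(0, a+b−1)] → w = 0.00
Weighted average = (0.00·26.1 + 0.94·6.0 + 0.00·61.6 + 0.68·28.0 + 0.00·44.1) / (0.00 + 0.94 + 0.00 + 0.68 + 0.00)
  = 24.6800 / 1.6200 = 15.23

15.23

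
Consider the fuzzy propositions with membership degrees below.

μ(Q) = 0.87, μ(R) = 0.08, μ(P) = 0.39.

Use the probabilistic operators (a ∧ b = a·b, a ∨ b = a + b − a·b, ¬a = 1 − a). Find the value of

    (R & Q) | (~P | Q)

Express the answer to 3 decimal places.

0.953

R & Q = a·b on (0.0800, 0.8700) = 0.0696
~P = 1 − 0.3900 = 0.6100
~P | Q = a + b − a·b on (0.6100, 0.8700) = 0.9493
(R & Q) | (~P | Q) = a + b − a·b on (0.0696, 0.9493) = 0.9528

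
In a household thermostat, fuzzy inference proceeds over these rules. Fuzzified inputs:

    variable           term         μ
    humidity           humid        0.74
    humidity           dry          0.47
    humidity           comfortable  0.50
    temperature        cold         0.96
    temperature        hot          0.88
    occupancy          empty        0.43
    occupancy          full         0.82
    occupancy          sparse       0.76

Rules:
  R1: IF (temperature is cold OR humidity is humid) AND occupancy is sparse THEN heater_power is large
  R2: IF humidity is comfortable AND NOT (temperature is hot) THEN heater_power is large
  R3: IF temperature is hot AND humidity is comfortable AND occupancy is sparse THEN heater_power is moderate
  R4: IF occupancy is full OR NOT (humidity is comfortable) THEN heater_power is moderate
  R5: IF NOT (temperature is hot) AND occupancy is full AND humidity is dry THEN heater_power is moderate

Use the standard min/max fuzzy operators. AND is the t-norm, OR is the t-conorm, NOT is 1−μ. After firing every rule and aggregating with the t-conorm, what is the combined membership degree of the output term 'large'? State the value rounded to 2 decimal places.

R1: (cold=0.96 OR humid=0.74) = 0.96; AND[min(a, b)] with sparse=0.76 → w = 0.76
R2: comfortable=0.50, ¬hot=1−0.88=0.12; AND[min(a, b)] → w = 0.12
R3: hot=0.88, comfortable=0.50, sparse=0.76; AND[min(a, b)] → w = 0.50
R4: full=0.82, ¬comfortable=1−0.50=0.50; OR[max(a, b)] → w = 0.82
R5: ¬hot=1−0.88=0.12, full=0.82, dry=0.47; AND[min(a, b)] → w = 0.12
Rules with consequent 'large': {R1, R2} → strengths 0.76, 0.12
Aggregate via t-conorm [max(a, b)]: 0.76

0.76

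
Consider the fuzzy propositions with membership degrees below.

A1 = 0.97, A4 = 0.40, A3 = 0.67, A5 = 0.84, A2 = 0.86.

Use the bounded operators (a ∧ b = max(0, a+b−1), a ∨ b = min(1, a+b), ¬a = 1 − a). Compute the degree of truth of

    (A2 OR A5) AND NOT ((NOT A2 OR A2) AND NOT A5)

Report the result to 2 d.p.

0.84

A2 OR A5 = min(1, a+b) on (0.86, 0.84) = 1.00
NOT A2 = 1 − 0.86 = 0.14
NOT A2 OR A2 = min(1, a+b) on (0.14, 0.86) = 1.00
NOT A5 = 1 − 0.84 = 0.16
(NOT A2 OR A2) AND NOT A5 = max(0, a+b−1) on (1.00, 0.16) = 0.16
NOT ((NOT A2 OR A2) AND NOT A5) = 1 − 0.16 = 0.84
(A2 OR A5) AND NOT ((NOT A2 OR A2) AND NOT A5) = max(0, a+b−1) on (1.00, 0.84) = 0.84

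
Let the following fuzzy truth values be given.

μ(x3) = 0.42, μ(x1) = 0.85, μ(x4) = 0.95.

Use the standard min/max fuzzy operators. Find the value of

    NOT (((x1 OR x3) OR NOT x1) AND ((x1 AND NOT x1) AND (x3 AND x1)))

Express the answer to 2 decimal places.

x1 OR x3 = max(a, b) on (0.85, 0.42) = 0.85
NOT x1 = 1 − 0.85 = 0.15
(x1 OR x3) OR NOT x1 = max(a, b) on (0.85, 0.15) = 0.85
NOT x1 = 1 − 0.85 = 0.15
x1 AND NOT x1 = min(a, b) on (0.85, 0.15) = 0.15
x3 AND x1 = min(a, b) on (0.42, 0.85) = 0.42
(x1 AND NOT x1) AND (x3 AND x1) = min(a, b) on (0.15, 0.42) = 0.15
((x1 OR x3) OR NOT x1) AND ((x1 AND NOT x1) AND (x3 AND x1)) = min(a, b) on (0.85, 0.15) = 0.15
NOT (((x1 OR x3) OR NOT x1) AND ((x1 AND NOT x1) AND (x3 AND x1))) = 1 − 0.15 = 0.85

0.85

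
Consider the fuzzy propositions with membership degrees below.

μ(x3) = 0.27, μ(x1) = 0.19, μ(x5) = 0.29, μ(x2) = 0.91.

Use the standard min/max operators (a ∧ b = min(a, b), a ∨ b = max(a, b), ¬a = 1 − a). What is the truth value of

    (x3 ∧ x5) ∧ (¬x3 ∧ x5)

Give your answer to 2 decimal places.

0.27

x3 ∧ x5 = min(a, b) on (0.27, 0.29) = 0.27
¬x3 = 1 − 0.27 = 0.73
¬x3 ∧ x5 = min(a, b) on (0.73, 0.29) = 0.29
(x3 ∧ x5) ∧ (¬x3 ∧ x5) = min(a, b) on (0.27, 0.29) = 0.27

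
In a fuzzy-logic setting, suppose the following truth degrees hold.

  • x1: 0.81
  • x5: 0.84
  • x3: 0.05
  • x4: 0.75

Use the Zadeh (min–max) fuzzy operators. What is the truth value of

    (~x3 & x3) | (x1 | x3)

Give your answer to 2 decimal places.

~x3 = 1 − 0.05 = 0.95
~x3 & x3 = min(a, b) on (0.95, 0.05) = 0.05
x1 | x3 = max(a, b) on (0.81, 0.05) = 0.81
(~x3 & x3) | (x1 | x3) = max(a, b) on (0.05, 0.81) = 0.81

0.81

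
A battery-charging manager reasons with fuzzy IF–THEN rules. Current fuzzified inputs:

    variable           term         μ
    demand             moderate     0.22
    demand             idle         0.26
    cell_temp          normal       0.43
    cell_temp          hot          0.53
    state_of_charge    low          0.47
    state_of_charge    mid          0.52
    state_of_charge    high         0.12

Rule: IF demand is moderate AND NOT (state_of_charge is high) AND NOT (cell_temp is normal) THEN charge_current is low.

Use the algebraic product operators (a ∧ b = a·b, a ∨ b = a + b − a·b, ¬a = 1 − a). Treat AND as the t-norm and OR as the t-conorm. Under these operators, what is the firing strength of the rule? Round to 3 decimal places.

firing strength: moderate=0.22, ¬high=1−0.12=0.88, ¬normal=1−0.43=0.57; AND[a·b] → w = 0.1104

0.110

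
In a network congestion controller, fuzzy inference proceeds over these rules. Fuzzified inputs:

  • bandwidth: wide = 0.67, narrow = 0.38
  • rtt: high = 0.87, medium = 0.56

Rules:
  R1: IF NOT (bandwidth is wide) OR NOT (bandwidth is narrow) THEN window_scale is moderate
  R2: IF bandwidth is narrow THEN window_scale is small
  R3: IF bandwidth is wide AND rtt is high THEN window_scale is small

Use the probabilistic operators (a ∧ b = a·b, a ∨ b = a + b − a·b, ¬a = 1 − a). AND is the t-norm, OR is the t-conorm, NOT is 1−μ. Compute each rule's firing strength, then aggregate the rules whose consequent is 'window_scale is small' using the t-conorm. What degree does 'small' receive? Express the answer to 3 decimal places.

0.741

R1: ¬wide=1−0.67=0.33, ¬narrow=1−0.38=0.62; OR[a + b − a·b] → w = 0.7454
R2: narrow=0.38 → w = 0.3800
R3: wide=0.67, high=0.87; AND[a·b] → w = 0.5829
Rules with consequent 'small': {R2, R3} → strengths 0.3800, 0.5829
Aggregate via t-conorm [a + b − a·b]: 0.7414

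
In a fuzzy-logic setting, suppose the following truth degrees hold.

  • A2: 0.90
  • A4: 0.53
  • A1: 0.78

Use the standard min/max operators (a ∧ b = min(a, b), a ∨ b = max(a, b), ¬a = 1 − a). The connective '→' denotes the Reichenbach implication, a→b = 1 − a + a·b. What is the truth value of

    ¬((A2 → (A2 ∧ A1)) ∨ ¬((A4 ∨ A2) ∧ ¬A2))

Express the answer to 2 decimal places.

0.10

A2 ∧ A1 = min(a, b) on (0.90, 0.78) = 0.78
A2 → (A2 ∧ A1)  [Reichenbach: 1 − a + a·b] with a=0.90, b=0.78 → 0.80
A4 ∨ A2 = max(a, b) on (0.53, 0.90) = 0.90
¬A2 = 1 − 0.90 = 0.10
(A4 ∨ A2) ∧ ¬A2 = min(a, b) on (0.90, 0.10) = 0.10
¬((A4 ∨ A2) ∧ ¬A2) = 1 − 0.10 = 0.90
(A2 → (A2 ∧ A1)) ∨ ¬((A4 ∨ A2) ∧ ¬A2) = max(a, b) on (0.80, 0.90) = 0.90
¬((A2 → (A2 ∧ A1)) ∨ ¬((A4 ∨ A2) ∧ ¬A2)) = 1 − 0.90 = 0.10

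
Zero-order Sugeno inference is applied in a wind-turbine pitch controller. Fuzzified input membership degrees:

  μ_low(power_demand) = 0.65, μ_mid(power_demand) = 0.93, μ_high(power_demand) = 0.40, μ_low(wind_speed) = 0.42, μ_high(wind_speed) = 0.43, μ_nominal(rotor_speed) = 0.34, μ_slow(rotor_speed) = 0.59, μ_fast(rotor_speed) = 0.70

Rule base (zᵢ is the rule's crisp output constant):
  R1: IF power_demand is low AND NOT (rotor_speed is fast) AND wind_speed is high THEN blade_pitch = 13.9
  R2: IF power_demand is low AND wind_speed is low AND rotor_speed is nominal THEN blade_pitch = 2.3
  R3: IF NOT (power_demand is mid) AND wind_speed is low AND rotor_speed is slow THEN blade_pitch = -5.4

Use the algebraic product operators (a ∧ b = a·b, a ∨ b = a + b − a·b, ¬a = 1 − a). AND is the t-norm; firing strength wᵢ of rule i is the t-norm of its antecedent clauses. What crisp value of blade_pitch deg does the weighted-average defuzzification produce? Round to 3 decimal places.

6.625

R1 (z=13.9): low=0.65, ¬fast=1−0.70=0.30, high=0.43; AND[a·b] → w = 0.0839
R2 (z=2.3): low=0.65, low=0.42, nominal=0.34; AND[a·b] → w = 0.0928
R3 (z=-5.4): ¬mid=1−0.93=0.07, low=0.42, slow=0.59; AND[a·b] → w = 0.0173
Weighted average = (0.0839·13.9 + 0.0928·2.3 + 0.0173·-5.4) / (0.0839 + 0.0928 + 0.0173)
  = 1.2853 / 0.1940 = 6.625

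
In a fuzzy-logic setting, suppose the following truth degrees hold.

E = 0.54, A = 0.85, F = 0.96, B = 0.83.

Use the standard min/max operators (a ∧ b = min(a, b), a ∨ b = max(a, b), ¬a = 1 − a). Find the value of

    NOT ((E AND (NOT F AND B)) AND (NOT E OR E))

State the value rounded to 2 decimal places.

0.96

NOT F = 1 − 0.96 = 0.04
NOT F AND B = min(a, b) on (0.04, 0.83) = 0.04
E AND (NOT F AND B) = min(a, b) on (0.54, 0.04) = 0.04
NOT E = 1 − 0.54 = 0.46
NOT E OR E = max(a, b) on (0.46, 0.54) = 0.54
(E AND (NOT F AND B)) AND (NOT E OR E) = min(a, b) on (0.04, 0.54) = 0.04
NOT ((E AND (NOT F AND B)) AND (NOT E OR E)) = 1 − 0.04 = 0.96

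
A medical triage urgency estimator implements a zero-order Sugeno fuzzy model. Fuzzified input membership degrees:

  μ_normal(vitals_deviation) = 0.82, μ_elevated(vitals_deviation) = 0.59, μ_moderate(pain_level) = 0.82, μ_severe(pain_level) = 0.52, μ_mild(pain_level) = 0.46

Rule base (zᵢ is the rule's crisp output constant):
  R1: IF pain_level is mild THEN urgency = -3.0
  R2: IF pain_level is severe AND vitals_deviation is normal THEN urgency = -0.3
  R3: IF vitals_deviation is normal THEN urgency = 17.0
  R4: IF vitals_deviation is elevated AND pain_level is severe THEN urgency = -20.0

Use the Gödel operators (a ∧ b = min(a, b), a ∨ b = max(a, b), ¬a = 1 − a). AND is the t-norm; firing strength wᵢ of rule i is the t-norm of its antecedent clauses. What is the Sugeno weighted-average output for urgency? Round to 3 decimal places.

0.864

R1 (z=-3.0): mild=0.46 → w = 0.46
R2 (z=-0.3): severe=0.52, normal=0.82; AND[min(a, b)] → w = 0.52
R3 (z=17.0): normal=0.82 → w = 0.82
R4 (z=-20.0): elevated=0.59, severe=0.52; AND[min(a, b)] → w = 0.52
Weighted average = (0.46·-3.0 + 0.52·-0.3 + 0.82·17.0 + 0.52·-20.0) / (0.46 + 0.52 + 0.82 + 0.52)
  = 2.0040 / 2.3200 = 0.864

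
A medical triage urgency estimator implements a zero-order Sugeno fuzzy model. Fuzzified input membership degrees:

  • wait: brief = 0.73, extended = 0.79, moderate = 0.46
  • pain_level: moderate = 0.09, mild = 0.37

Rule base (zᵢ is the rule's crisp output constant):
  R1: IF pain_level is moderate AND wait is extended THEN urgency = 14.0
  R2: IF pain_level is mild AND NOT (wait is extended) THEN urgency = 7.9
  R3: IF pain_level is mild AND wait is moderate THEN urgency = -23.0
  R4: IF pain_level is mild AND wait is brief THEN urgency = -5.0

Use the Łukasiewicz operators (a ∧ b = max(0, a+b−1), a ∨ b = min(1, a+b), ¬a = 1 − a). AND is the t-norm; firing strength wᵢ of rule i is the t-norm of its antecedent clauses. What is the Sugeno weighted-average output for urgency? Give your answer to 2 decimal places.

-5.00

R1 (z=14.0): moderate=0.09, extended=0.79; AND[max(0, a+b−1)] → w = 0.00
R2 (z=7.9): mild=0.37, ¬extended=1−0.79=0.21; AND[max(0, a+b−1)] → w = 0.00
R3 (z=-23.0): mild=0.37, moderate=0.46; AND[max(0, a+b−1)] → w = 0.00
R4 (z=-5.0): mild=0.37, brief=0.73; AND[max(0, a+b−1)] → w = 0.10
Weighted average = (0.00·14.0 + 0.00·7.9 + 0.00·-23.0 + 0.10·-5.0) / (0.00 + 0.00 + 0.00 + 0.10)
  = -0.5000 / 0.1000 = -5.00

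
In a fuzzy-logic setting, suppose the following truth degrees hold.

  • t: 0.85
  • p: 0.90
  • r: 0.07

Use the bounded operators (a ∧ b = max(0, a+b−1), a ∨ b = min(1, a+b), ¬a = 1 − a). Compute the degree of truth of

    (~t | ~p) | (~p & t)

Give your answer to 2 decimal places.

0.25

~t = 1 − 0.85 = 0.15
~p = 1 − 0.90 = 0.10
~t | ~p = min(1, a+b) on (0.15, 0.10) = 0.25
~p = 1 − 0.90 = 0.10
~p & t = max(0, a+b−1) on (0.10, 0.85) = 0.00
(~t | ~p) | (~p & t) = min(1, a+b) on (0.25, 0.00) = 0.25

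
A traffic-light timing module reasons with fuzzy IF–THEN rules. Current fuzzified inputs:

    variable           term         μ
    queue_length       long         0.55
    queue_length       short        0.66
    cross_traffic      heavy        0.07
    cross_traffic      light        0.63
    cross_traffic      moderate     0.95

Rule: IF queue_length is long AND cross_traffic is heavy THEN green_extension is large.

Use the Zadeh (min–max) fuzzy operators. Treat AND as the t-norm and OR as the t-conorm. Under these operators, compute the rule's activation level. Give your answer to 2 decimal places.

firing strength: long=0.55, heavy=0.07; AND[min(a, b)] → w = 0.07

0.07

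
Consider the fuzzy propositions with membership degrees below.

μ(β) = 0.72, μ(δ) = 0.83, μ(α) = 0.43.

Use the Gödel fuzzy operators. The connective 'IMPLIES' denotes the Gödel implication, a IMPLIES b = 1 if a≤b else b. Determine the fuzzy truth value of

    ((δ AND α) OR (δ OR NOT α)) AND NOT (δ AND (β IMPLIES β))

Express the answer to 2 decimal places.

0.17

δ AND α = min(a, b) on (0.83, 0.43) = 0.43
NOT α = 1 − 0.43 = 0.57
δ OR NOT α = max(a, b) on (0.83, 0.57) = 0.83
(δ AND α) OR (δ OR NOT α) = max(a, b) on (0.43, 0.83) = 0.83
β IMPLIES β  [Gödel: 1 if a≤b else b] with a=0.72, b=0.72 → 1.00
δ AND (β IMPLIES β) = min(a, b) on (0.83, 1.00) = 0.83
NOT (δ AND (β IMPLIES β)) = 1 − 0.83 = 0.17
((δ AND α) OR (δ OR NOT α)) AND NOT (δ AND (β IMPLIES β)) = min(a, b) on (0.83, 0.17) = 0.17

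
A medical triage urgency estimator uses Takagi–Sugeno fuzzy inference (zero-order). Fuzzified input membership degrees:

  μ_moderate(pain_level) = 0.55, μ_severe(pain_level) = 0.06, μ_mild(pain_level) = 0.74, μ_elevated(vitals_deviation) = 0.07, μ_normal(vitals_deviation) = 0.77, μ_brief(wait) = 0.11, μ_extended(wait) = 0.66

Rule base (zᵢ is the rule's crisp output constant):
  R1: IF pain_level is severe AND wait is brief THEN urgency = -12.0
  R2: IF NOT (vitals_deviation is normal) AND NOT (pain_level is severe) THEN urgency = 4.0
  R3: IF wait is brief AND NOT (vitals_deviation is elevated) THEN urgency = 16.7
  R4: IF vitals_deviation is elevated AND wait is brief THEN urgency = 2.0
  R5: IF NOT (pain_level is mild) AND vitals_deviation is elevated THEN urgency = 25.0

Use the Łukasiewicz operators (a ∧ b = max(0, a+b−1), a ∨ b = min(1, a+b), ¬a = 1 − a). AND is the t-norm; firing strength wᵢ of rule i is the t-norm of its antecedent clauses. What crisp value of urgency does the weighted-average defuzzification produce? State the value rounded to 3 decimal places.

R1 (z=-12.0): severe=0.06, brief=0.11; AND[max(0, a+b−1)] → w = 0.00
R2 (z=4.0): ¬normal=1−0.77=0.23, ¬severe=1−0.06=0.94; AND[max(0, a+b−1)] → w = 0.17
R3 (z=16.7): brief=0.11, ¬elevated=1−0.07=0.93; AND[max(0, a+b−1)] → w = 0.04
R4 (z=2.0): elevated=0.07, brief=0.11; AND[max(0, a+b−1)] → w = 0.00
R5 (z=25.0): ¬mild=1−0.74=0.26, elevated=0.07; AND[max(0, a+b−1)] → w = 0.00
Weighted average = (0.00·-12.0 + 0.17·4.0 + 0.04·16.7 + 0.00·2.0 + 0.00·25.0) / (0.00 + 0.17 + 0.04 + 0.00 + 0.00)
  = 1.3480 / 0.2100 = 6.419

6.419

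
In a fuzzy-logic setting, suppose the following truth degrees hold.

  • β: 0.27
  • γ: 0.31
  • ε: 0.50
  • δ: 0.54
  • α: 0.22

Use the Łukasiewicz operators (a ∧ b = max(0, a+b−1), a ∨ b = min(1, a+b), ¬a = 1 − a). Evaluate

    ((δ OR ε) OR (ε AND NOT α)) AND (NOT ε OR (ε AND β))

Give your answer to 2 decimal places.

0.50

δ OR ε = min(1, a+b) on (0.54, 0.50) = 1.00
NOT α = 1 − 0.22 = 0.78
ε AND NOT α = max(0, a+b−1) on (0.50, 0.78) = 0.28
(δ OR ε) OR (ε AND NOT α) = min(1, a+b) on (1.00, 0.28) = 1.00
NOT ε = 1 − 0.50 = 0.50
ε AND β = max(0, a+b−1) on (0.50, 0.27) = 0.00
NOT ε OR (ε AND β) = min(1, a+b) on (0.50, 0.00) = 0.50
((δ OR ε) OR (ε AND NOT α)) AND (NOT ε OR (ε AND β)) = max(0, a+b−1) on (1.00, 0.50) = 0.50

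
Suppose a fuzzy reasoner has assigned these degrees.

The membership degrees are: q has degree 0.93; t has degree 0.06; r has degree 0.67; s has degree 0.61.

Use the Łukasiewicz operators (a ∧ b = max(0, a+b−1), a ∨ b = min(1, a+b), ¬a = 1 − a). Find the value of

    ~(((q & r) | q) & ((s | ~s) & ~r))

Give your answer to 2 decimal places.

q & r = max(0, a+b−1) on (0.93, 0.67) = 0.60
(q & r) | q = min(1, a+b) on (0.60, 0.93) = 1.00
~s = 1 − 0.61 = 0.39
s | ~s = min(1, a+b) on (0.61, 0.39) = 1.00
~r = 1 − 0.67 = 0.33
(s | ~s) & ~r = max(0, a+b−1) on (1.00, 0.33) = 0.33
((q & r) | q) & ((s | ~s) & ~r) = max(0, a+b−1) on (1.00, 0.33) = 0.33
~(((q & r) | q) & ((s | ~s) & ~r)) = 1 − 0.33 = 0.67

0.67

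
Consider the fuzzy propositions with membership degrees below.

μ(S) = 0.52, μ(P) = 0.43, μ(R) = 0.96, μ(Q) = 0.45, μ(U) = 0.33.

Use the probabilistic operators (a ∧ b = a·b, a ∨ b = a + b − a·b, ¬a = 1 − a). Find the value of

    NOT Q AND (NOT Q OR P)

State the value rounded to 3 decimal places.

NOT Q = 1 − 0.4500 = 0.5500
NOT Q = 1 − 0.4500 = 0.5500
NOT Q OR P = a + b − a·b on (0.5500, 0.4300) = 0.7435
NOT Q AND (NOT Q OR P) = a·b on (0.5500, 0.7435) = 0.4089

0.409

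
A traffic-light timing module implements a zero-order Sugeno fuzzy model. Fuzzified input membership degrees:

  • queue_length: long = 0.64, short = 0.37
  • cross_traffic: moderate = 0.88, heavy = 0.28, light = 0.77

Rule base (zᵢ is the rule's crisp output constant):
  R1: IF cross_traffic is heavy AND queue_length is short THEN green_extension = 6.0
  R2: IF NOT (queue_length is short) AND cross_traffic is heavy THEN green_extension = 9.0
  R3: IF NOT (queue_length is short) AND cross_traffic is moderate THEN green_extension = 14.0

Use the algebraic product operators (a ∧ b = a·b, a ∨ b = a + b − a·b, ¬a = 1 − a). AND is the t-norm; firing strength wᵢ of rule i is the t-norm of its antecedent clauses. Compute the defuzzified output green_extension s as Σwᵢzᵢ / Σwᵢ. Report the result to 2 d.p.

11.95

R1 (z=6.0): heavy=0.28, short=0.37; AND[a·b] → w = 0.1036
R2 (z=9.0): ¬short=1−0.37=0.63, heavy=0.28; AND[a·b] → w = 0.1764
R3 (z=14.0): ¬short=1−0.37=0.63, moderate=0.88; AND[a·b] → w = 0.5544
Weighted average = (0.1036·6.0 + 0.1764·9.0 + 0.5544·14.0) / (0.1036 + 0.1764 + 0.5544)
  = 9.9708 / 0.8344 = 11.95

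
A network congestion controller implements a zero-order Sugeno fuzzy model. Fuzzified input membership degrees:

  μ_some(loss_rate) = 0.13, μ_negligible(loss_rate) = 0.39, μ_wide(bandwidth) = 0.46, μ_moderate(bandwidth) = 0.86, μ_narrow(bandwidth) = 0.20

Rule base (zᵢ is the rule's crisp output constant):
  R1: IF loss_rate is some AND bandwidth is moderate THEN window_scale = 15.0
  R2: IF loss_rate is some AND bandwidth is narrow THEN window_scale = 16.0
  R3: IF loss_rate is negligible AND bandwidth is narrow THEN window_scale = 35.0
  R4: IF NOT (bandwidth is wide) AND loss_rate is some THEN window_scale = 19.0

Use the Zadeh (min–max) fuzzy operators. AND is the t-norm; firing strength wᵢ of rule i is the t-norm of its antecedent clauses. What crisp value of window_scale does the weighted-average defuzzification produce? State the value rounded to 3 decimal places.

R1 (z=15.0): some=0.13, moderate=0.86; AND[min(a, b)] → w = 0.13
R2 (z=16.0): some=0.13, narrow=0.20; AND[min(a, b)] → w = 0.13
R3 (z=35.0): negligible=0.39, narrow=0.20; AND[min(a, b)] → w = 0.20
R4 (z=19.0): ¬wide=1−0.46=0.54, some=0.13; AND[min(a, b)] → w = 0.13
Weighted average = (0.13·15.0 + 0.13·16.0 + 0.20·35.0 + 0.13·19.0) / (0.13 + 0.13 + 0.20 + 0.13)
  = 13.5000 / 0.5900 = 22.881

22.881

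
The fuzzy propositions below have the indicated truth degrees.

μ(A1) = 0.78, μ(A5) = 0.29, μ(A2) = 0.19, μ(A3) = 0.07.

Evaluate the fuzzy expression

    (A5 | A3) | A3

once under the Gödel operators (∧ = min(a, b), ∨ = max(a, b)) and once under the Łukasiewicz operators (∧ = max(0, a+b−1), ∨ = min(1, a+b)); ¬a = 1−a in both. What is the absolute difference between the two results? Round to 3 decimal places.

Under Gödel:
  A5 | A3 = max(a, b) on (0.29, 0.07) = 0.29
  (A5 | A3) | A3 = max(a, b) on (0.29, 0.07) = 0.29
  → value = 0.2900
Under Łukasiewicz:
  A5 | A3 = min(1, a+b) on (0.29, 0.07) = 0.36
  (A5 | A3) | A3 = min(1, a+b) on (0.36, 0.07) = 0.43
  → value = 0.4300
|0.2900 − 0.4300| = 0.140

0.140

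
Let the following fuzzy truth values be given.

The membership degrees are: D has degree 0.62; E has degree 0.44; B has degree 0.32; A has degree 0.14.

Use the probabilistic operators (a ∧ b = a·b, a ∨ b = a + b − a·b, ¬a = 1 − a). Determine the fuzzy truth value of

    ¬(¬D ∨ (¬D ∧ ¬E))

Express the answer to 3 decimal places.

0.488

¬D = 1 − 0.6200 = 0.3800
¬D = 1 − 0.6200 = 0.3800
¬E = 1 − 0.4400 = 0.5600
¬D ∧ ¬E = a·b on (0.3800, 0.5600) = 0.2128
¬D ∨ (¬D ∧ ¬E) = a + b − a·b on (0.3800, 0.2128) = 0.5119
¬(¬D ∨ (¬D ∧ ¬E)) = 1 − 0.5119 = 0.4881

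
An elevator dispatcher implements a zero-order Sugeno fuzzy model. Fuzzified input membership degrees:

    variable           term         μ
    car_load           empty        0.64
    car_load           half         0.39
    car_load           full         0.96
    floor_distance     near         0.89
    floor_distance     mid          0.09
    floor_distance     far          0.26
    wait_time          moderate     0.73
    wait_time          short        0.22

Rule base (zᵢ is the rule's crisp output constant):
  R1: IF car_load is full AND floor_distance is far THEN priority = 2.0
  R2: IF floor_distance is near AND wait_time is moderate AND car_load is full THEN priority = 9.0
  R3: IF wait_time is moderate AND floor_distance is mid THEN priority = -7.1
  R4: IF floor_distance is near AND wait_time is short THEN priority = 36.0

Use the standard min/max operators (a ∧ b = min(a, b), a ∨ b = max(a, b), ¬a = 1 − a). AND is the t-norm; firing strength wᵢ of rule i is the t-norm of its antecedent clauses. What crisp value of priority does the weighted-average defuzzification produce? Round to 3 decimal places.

11.055

R1 (z=2.0): full=0.96, far=0.26; AND[min(a, b)] → w = 0.26
R2 (z=9.0): near=0.89, moderate=0.73, full=0.96; AND[min(a, b)] → w = 0.73
R3 (z=-7.1): moderate=0.73, mid=0.09; AND[min(a, b)] → w = 0.09
R4 (z=36.0): near=0.89, short=0.22; AND[min(a, b)] → w = 0.22
Weighted average = (0.26·2.0 + 0.73·9.0 + 0.09·-7.1 + 0.22·36.0) / (0.26 + 0.73 + 0.09 + 0.22)
  = 14.3710 / 1.3000 = 11.055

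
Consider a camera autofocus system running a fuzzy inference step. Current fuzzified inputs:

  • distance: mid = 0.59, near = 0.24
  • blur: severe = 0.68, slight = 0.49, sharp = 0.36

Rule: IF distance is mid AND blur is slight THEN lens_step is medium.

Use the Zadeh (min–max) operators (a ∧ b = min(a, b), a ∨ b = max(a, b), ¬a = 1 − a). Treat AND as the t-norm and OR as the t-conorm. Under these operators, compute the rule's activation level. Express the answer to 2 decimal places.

0.49

firing strength: mid=0.59, slight=0.49; AND[min(a, b)] → w = 0.49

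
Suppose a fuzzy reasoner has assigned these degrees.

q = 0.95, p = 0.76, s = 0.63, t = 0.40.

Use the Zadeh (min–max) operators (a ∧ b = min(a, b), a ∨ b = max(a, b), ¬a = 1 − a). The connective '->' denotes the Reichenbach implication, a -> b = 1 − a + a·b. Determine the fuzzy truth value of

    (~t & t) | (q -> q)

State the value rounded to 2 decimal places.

~t = 1 − 0.40 = 0.60
~t & t = min(a, b) on (0.60, 0.40) = 0.40
q -> q  [Reichenbach: 1 − a + a·b] with a=0.95, b=0.95 → 0.95
(~t & t) | (q -> q) = max(a, b) on (0.40, 0.95) = 0.95

0.95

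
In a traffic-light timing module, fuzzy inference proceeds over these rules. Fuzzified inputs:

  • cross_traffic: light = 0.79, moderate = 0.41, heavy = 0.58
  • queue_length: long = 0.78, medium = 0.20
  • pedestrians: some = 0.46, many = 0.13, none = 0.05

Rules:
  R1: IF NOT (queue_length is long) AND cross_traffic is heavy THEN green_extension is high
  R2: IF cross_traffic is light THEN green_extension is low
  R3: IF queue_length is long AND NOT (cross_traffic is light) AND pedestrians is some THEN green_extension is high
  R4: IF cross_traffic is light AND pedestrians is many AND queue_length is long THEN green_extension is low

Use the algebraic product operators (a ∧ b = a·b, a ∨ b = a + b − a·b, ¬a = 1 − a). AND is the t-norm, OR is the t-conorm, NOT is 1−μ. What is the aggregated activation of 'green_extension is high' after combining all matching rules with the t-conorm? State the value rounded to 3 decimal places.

R1: ¬long=1−0.78=0.22, heavy=0.58; AND[a·b] → w = 0.1276
R2: light=0.79 → w = 0.7900
R3: long=0.78, ¬light=1−0.79=0.21, some=0.46; AND[a·b] → w = 0.0753
R4: light=0.79, many=0.13, long=0.78; AND[a·b] → w = 0.0801
Rules with consequent 'high': {R1, R3} → strengths 0.1276, 0.0753
Aggregate via t-conorm [a + b − a·b]: 0.1933

0.193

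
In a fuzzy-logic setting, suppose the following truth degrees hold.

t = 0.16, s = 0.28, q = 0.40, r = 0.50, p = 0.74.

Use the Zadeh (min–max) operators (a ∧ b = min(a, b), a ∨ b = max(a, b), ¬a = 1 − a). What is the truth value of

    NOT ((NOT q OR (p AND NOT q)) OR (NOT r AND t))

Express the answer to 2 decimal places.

0.40

NOT q = 1 − 0.40 = 0.60
NOT q = 1 − 0.40 = 0.60
p AND NOT q = min(a, b) on (0.74, 0.60) = 0.60
NOT q OR (p AND NOT q) = max(a, b) on (0.60, 0.60) = 0.60
NOT r = 1 − 0.50 = 0.50
NOT r AND t = min(a, b) on (0.50, 0.16) = 0.16
(NOT q OR (p AND NOT q)) OR (NOT r AND t) = max(a, b) on (0.60, 0.16) = 0.60
NOT ((NOT q OR (p AND NOT q)) OR (NOT r AND t)) = 1 − 0.60 = 0.40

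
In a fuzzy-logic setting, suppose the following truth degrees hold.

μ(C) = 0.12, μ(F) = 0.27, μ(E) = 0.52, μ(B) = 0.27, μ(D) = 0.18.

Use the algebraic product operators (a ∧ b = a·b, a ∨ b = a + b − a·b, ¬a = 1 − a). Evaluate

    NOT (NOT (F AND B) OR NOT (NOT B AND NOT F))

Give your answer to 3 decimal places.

F AND B = a·b on (0.2700, 0.2700) = 0.0729
NOT (F AND B) = 1 − 0.0729 = 0.9271
NOT B = 1 − 0.2700 = 0.7300
NOT F = 1 − 0.2700 = 0.7300
NOT B AND NOT F = a·b on (0.7300, 0.7300) = 0.5329
NOT (NOT B AND NOT F) = 1 − 0.5329 = 0.4671
NOT (F AND B) OR NOT (NOT B AND NOT F) = a + b − a·b on (0.9271, 0.4671) = 0.9612
NOT (NOT (F AND B) OR NOT (NOT B AND NOT F)) = 1 − 0.9612 = 0.0388

0.039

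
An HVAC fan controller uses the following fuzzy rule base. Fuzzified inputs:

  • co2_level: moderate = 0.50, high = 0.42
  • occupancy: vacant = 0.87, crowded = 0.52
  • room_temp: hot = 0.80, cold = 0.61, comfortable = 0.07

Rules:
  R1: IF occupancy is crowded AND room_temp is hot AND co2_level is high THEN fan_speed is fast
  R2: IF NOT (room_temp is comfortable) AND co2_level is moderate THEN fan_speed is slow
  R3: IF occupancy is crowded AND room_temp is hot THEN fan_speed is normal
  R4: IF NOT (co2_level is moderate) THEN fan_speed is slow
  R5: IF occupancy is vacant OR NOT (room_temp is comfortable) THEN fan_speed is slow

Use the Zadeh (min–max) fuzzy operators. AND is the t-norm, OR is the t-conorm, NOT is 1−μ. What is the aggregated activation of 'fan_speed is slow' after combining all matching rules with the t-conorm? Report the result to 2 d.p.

R1: crowded=0.52, hot=0.80, high=0.42; AND[min(a, b)] → w = 0.42
R2: ¬comfortable=1−0.07=0.93, moderate=0.50; AND[min(a, b)] → w = 0.50
R3: crowded=0.52, hot=0.80; AND[min(a, b)] → w = 0.52
R4: ¬moderate=1−0.50=0.50 → w = 0.50
R5: vacant=0.87, ¬comfortable=1−0.07=0.93; OR[max(a, b)] → w = 0.93
Rules with consequent 'slow': {R2, R4, R5} → strengths 0.50, 0.50, 0.93
Aggregate via t-conorm [max(a, b)]: 0.93

0.93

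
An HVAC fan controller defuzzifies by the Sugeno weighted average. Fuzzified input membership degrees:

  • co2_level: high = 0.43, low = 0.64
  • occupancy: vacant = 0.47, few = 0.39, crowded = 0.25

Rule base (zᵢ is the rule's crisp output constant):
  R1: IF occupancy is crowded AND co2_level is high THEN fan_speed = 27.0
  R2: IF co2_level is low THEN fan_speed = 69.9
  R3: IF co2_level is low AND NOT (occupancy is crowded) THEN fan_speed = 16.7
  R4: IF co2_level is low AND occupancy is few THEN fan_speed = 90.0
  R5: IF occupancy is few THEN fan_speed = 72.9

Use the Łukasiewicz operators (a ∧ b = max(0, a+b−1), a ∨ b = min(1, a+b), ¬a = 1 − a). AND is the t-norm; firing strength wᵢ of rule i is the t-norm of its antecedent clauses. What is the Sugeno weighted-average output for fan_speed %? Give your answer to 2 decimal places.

56.81

R1 (z=27.0): crowded=0.25, high=0.43; AND[max(0, a+b−1)] → w = 0.00
R2 (z=69.9): low=0.64 → w = 0.64
R3 (z=16.7): low=0.64, ¬crowded=1−0.25=0.75; AND[max(0, a+b−1)] → w = 0.39
R4 (z=90.0): low=0.64, few=0.39; AND[max(0, a+b−1)] → w = 0.03
R5 (z=72.9): few=0.39 → w = 0.39
Weighted average = (0.00·27.0 + 0.64·69.9 + 0.39·16.7 + 0.03·90.0 + 0.39·72.9) / (0.00 + 0.64 + 0.39 + 0.03 + 0.39)
  = 82.3800 / 1.4500 = 56.81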